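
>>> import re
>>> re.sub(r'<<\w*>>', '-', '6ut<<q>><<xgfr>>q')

`sub` substitutes '-' at each match site.

'6ut--q'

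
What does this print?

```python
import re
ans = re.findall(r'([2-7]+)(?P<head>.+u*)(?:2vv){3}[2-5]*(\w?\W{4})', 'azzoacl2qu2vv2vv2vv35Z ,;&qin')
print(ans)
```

[('2', 'qu', 'Z ,;&')]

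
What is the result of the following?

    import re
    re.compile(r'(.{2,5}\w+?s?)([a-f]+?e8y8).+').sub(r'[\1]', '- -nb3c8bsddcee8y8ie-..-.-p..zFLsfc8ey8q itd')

'[- -nb3c8bs]'

A non-greedy quantifier consumes as few characters as it can — just enough that the remainder of the pattern still matches from where it stops; whatever follows it matches normally.
Each match is replaced using the text its own group 1 captured.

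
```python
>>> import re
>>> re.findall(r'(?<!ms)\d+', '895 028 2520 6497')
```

`(?!…)`/`(?<!…)` only lets a position through if the neighbouring text does NOT match; no characters are consumed.
With no groups in the pattern, `findall` gives back each whole match — 4 here.

['895', '028', '2520', '6497']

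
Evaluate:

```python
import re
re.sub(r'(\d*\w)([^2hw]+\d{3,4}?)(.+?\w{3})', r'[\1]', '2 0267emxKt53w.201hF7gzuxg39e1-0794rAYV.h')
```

'[2]t[53w][z].h'

The pattern matches zero or more of a digit, then a word character (captured); then one or more of any character except [2hw], then 3 to 4 of a digit (lazy) (captured); then one or more of any character (lazy), then exactly 3 of a word character (captured).
Matches: at [0:10] → '2 0267emxK'; at [11:22] → '53w.201hF7g'; at [22:39] → 'zuxg39e1-0794rAYV'.
Each match is replaced using the text its own group 1 captured.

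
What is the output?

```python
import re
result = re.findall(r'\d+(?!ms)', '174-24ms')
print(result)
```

['174', '2']

`(?!…)`/`(?<!…)` only lets a position through if the neighbouring text does NOT match; no characters are consumed.
No capturing groups, so `findall` returns the 2 full match strings.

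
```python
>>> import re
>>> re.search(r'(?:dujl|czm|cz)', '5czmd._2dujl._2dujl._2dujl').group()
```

`|` is ordered: at each position the engine commits to the first alternative that works.
The match spans [1:4] → 'czm'.

'czm'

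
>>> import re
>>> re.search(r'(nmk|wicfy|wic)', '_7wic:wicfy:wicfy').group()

'wic'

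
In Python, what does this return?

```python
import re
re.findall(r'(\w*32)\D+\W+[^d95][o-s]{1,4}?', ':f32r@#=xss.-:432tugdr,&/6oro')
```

['f32', '432']

This matches zero or more of a word character, then the literal '32' (captured); then one or more of a non-digit, then one or more of a non-word character; then any character except [d95], then 1 to 4 of a character in [o-s] (lazy).
Walking the string: at [1:10] match 'f32r@#=xs', group 1 = 'f32'; at [14:27] match '432tugdr,&/6o', group 1 = '432'.
`findall` collects group 1 from each match (2 total).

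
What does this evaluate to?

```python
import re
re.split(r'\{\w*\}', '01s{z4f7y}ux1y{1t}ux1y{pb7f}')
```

Matches to split on: at [3:10] → '{z4f7y}'; at [14:18] → '{1t}'; at [22:28] → '{pb7f}'.
Splitting on the pattern gives 4 pieces.

['01s', 'ux1y', 'ux1y', '']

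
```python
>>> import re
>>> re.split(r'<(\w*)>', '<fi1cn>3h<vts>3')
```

['', 'fi1cn', '3h', 'vts', '3']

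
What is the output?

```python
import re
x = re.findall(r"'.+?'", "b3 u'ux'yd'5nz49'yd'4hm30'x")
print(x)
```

Scanning left to right: at [4:8] → "'ux'"; at [10:17] → "'5nz49'"; at [19:26] → "'4hm30'".
`findall` yields the raw match text (3 of them) because the pattern has no groups.

["'ux'", "'5nz49'", "'4hm30'"]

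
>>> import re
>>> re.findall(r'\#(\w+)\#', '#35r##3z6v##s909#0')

['35r', '3z6v', 's909']

`findall` collects group 1 from each match (3 total).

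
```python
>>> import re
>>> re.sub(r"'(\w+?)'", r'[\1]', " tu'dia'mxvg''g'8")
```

Matches: at [3:8] → "'dia'"; at [13:16] → "'g'".
`\1` in the replacement pulls in group 1's text for each match.

" tu[dia]mxvg'[g]8"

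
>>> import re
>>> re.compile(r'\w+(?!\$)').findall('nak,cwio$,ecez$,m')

['nak', 'cwi', 'ece', 'm']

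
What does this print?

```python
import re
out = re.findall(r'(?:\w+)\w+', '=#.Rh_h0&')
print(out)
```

This matches one or more of a word character (non-capturing group); then one or more of a word character.
Walking the string: at [3:8] → 'Rh_h0'.
No capturing groups, so `findall` returns the 1 full match string.

['Rh_h0']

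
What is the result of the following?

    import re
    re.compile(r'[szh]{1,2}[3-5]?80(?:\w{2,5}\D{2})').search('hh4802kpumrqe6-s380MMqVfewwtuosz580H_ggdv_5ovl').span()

Pattern: 1 to 2 of one of [szh], then optionally a character in [3-5], then the literal '80'; then 2 to 5 of a word character, then exactly 2 of a non-digit (non-capturing group).
`re.search` scans for the first position where the pattern succeeds.
The match spans [0:12] → 'hh4802kpumrq'.

(0, 12)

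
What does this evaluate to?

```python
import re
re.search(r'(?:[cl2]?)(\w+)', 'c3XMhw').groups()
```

The pattern matches optionally one of [cl2] (non-capturing group); then one or more of a word character (captured).
`re.search` scans for the first position where the pattern succeeds.
The match spans [0:6] → 'c3XMhw'.
Captured: group 1 = '3XMhw'.

('3XMhw',)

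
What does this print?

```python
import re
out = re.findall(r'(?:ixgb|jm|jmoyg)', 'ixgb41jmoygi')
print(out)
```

['ixgb', 'jm']

Branches in `(...|...)` are attempted left-to-right; the first branch that allows the whole pattern to succeed is taken.
Walking the string: at [0:4] → 'ixgb'; at [6:8] → 'jm'.
Since nothing is captured, `findall` lists the 2 matched substrings directly.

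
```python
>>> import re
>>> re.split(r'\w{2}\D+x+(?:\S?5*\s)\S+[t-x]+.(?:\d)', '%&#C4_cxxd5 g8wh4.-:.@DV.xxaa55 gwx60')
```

['%&#', '.-:.@DV.xxaa55 gwx60']

This matches exactly 2 of a word character; then one or more of a non-digit, then one or more of a literal 'x'; then optionally a non-whitespace character, then zero or more of the literal '5', then whitespace (non-capturing group); then one or more of a non-whitespace character, then one or more of a character in [t-x], then any character; then a digit (non-capturing group).
Matches to split on: at [3:17] → 'C4_cxxd5 g8wh4'.
The string is cut at each match, leaving 2 pieces.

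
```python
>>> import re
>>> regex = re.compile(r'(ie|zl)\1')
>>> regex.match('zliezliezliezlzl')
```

None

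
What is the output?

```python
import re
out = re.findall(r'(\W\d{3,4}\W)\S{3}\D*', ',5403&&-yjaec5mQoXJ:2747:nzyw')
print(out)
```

[',5403&', ':2747:']

One capturing group, so `findall` returns just the captured substring from each match — 2 in all.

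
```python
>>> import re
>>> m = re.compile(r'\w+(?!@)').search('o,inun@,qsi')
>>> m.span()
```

A negative assertion filters positions out without eating any characters.
The match spans [0:1] → 'o'.

(0, 1)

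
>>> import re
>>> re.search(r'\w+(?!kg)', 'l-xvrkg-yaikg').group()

'l'

Because the assertion is negative and zero-width, positions next to the forbidden text are skipped.
The match spans [0:1] → 'l'.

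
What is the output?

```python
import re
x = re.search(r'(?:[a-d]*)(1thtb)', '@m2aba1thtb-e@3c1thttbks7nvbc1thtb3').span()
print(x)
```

(3, 11)

The pattern matches zero or more of a character in [a-d] (non-capturing group); then the literal '1t', then the literal 'htb' (captured).
The match spans [3:11] → 'aba1thtb'.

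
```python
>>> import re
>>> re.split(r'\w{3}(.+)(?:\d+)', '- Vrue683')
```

['- ', 'e68', '']

`re.split` interleaves the captured-group text with the surrounding fragments.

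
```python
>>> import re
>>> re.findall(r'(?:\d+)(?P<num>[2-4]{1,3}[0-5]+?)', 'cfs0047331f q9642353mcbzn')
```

['31', '35']

The pattern matches one or more of a digit (non-capturing group); then 1 to 3 of a character in [2-4], then one or more of a character in [0-5] (lazy) (captured as 'num').
Matches: at [3:10] match '0047331', group 1 = '31'; at [13:19] match '964235', group 1 = '35'.
`findall` collects group 1 from each match (2 total).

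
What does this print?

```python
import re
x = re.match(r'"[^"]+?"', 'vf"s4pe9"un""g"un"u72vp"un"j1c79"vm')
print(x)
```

`match` is anchored at position 0; if the pattern doesn't fit there, it returns None.
Here position 0 doesn't satisfy it, so the call returns None.

None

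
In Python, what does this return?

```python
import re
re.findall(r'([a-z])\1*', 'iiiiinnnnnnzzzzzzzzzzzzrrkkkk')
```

`\1` is not a pattern — it's the concrete string captured by group 1, re-applied verbatim.
One capturing group, so `findall` returns just the captured substring from each match — 5 in all.

['i', 'n', 'z', 'r', 'k']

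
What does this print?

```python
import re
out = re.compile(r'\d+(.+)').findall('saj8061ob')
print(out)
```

['ob']

`findall` collects group 1 from the one match (1 total).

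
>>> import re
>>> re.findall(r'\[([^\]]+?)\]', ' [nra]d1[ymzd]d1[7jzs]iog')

['nra', 'ymzd', '7jzs']

Because there's exactly one group, `findall` drops the full match and keeps group 1 from each hit.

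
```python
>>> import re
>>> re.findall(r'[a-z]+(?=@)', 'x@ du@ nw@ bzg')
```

['x', 'du', 'nw']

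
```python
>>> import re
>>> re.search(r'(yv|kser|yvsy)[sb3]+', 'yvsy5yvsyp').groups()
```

Unlike `match`, `search` isn't anchored — it looks for the pattern anywhere in the string.
The match spans [0:3] → 'yvs'.
Captured: group 1 = 'yv'.

('yv',)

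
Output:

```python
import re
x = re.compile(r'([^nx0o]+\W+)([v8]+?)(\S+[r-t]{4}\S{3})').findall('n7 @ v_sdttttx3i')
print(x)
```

[('7 @ ', 'v', '_sdttttx3i')]

Pattern: one or more of any character except [nx0o], then one or more of a non-word character (captured); then one or more of one of [v8] (lazy) (captured); then one or more of a non-whitespace character, then exactly 4 of a character in [r-t], then exactly 3 of a non-whitespace character (captured).
Matches: at [1:16] match '7 @ v_sdttttx3i', groups = ('7 @ ', 'v', '_sdttttx3i').
3 groups means the one result is a tuple of 3 captured strings — 1 here.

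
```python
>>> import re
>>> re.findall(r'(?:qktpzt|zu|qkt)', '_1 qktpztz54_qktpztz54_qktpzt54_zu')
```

Alternation isn't longest-match — the leftmost alternative that fits at this position is chosen.
Walking the string: at [3:9] → 'qktpzt'; at [13:19] → 'qktpzt'; at [23:29] → 'qktpzt'; at [32:34] → 'zu'.
With no groups in the pattern, `findall` gives back each whole match — 4 here.

['qktpzt', 'qktpzt', 'qktpzt', 'zu']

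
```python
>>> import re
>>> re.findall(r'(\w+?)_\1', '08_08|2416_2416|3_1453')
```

['08', '2416']

The backreference `\1` re-matches whatever the first group consumed, character for character.
One capturing group, so `findall` returns just the captured substring from each match — 2 in all.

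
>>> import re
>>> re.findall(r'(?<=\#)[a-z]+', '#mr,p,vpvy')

['mr']

The lookaround is zero-width — it requires the adjacent text to match without consuming it, so the asserted text isn't part of the match.
Walking the string: at [1:3] → 'mr'.
No capturing groups, so `findall` returns the 1 full match string.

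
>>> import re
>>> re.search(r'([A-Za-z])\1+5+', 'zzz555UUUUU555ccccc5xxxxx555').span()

`\1` is not a pattern — it's the concrete string captured by group 1, re-applied verbatim.
The match spans [0:6] → 'zzz555'.

(0, 6)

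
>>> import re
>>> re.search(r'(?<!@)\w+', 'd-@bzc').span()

The negative lookahead/lookbehind blocks any match where the forbidden context is present.
`re.search` scans for the first position where the pattern succeeds.
The match spans [0:1] → 'd'.

(0, 1)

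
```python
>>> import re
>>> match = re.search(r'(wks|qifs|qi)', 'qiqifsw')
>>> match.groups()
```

The match spans [0:2] → 'qi'.
Captured: group 1 = 'qi'.

('qi',)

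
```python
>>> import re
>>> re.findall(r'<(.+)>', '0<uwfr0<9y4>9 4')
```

['uwfr0<9y4']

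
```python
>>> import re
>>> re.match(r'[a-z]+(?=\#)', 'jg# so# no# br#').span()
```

The positive lookaround only admits positions where the adjacent text matches; those characters stay outside the span.
`match` is anchored at position 0; if the pattern doesn't fit there, it returns None.
The match spans [0:2] → 'jg'.

(0, 2)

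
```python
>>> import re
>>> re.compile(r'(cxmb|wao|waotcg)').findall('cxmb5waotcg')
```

['cxmb', 'wao']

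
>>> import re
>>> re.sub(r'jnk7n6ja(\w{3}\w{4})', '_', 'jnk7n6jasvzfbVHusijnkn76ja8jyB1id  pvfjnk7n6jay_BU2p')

This matches the literal 'jnk', then the literal '7n6', then the literal 'ja'; then exactly 3 of a word character, then exactly 4 of a word character (captured).
Matches: at [0:15] → 'jnk7n6jasvzfbVH'.
Every occurrence is swapped for '_'.

'_usijnkn76ja8jyB1id  pvfjnk7n6jay_BU2p'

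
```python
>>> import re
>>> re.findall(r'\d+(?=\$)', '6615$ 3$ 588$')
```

The positive lookaround only admits positions where the adjacent text matches; those characters stay outside the span.
Walking the string: at [0:4] → '6615'; at [6:7] → '3'; at [9:12] → '588'.
No capturing groups, so `findall` returns the 3 full match strings.

['6615', '3', '588']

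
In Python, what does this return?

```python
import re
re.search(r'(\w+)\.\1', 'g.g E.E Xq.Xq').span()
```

(0, 3)

The backreference `\1` re-matches whatever the first group consumed, character for character.
The match spans [0:3] → 'g.g'.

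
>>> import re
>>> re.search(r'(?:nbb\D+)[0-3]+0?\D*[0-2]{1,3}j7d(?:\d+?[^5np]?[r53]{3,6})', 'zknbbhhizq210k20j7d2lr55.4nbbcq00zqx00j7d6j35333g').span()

Pattern: the literal 'nbb', then one or more of a non-digit (non-capturing group); then one or more of a character in [0-3], then optionally a literal '0'; then zero or more of a non-digit, then 1 to 3 of a character in [0-2], then the literal 'j7d'; then one or more of a digit (lazy), then optionally any character except [5np], then 3 to 6 of one of [r53] (non-capturing group).
`search` walks the string left to right and returns the first match it finds.
The match spans [2:24] → 'nbbhhizq210k20j7d2lr55'.

(2, 24)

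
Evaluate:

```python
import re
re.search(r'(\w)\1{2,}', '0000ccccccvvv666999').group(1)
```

The match spans [0:4] → '0000'.
Captured: group 1 = '0'.

'0'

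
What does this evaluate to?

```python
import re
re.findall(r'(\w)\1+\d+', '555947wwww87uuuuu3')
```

['5', 'w', 'u']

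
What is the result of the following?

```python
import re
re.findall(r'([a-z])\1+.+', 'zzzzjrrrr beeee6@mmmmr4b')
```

`\1` has to match the exact text group 1 already captured.
Because there's exactly one group, `findall` drops the full match and keeps group 1 from the one hit.

['z']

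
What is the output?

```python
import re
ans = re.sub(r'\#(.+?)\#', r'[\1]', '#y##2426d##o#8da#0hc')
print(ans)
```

With the lazy modifier that quantifier settles for the fewest repetitions that let the rest of the pattern succeed (the atoms after it are unaffected and can still be greedy).
Matches: at [0:3] → '#y#'; at [3:10] → '#2426d#'; at [10:13] → '#o#'.
`\1` in the replacement pulls in group 1's text for each match.

[y][2426d][o]8da#0hc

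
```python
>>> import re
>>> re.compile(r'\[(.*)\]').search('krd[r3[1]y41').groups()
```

('r3[1',)

`search` walks the string left to right and returns the first match it finds.
The match spans [3:9] → '[r3[1]'.
Captured: group 1 = 'r3[1'.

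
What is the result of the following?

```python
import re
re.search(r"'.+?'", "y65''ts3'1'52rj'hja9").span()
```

A non-greedy quantifier consumes as few characters as it can — just enough that the remainder of the pattern still matches from where it stops; whatever follows it matches normally.
The match spans [3:9] → "''ts3'".

(3, 9)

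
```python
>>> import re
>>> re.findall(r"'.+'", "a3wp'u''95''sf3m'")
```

Walking the string: at [4:17] → "'u''95''sf3m'".
`findall` yields the raw match text (1 of them) because the pattern has no groups.

["'u''95''sf3m'"]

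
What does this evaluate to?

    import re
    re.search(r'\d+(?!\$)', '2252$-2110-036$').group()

'225'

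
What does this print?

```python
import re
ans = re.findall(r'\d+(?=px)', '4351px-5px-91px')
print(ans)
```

['4351', '5', '91']

The positive lookaround only admits positions where the adjacent text matches; those characters stay outside the span.
With no groups in the pattern, `findall` gives back each whole match — 3 here.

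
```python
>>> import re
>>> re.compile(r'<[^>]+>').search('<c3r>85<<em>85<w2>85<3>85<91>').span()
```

(0, 5)

The match spans [0:5] → '<c3r>'.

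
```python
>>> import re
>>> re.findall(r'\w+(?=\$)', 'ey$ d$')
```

Lookahead/lookbehind check context without consuming it, so the matched span excludes the asserted characters.
Scanning left to right: at [0:2] → 'ey'; at [4:5] → 'd'.
With no groups in the pattern, `findall` gives back each whole match — 2 here.

['ey', 'd']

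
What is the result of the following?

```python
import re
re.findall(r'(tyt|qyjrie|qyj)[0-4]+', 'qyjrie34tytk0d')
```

Matches: at [0:8] match 'qyjrie34', group 1 = 'qyjrie'.
With a single group, `findall` returns only what that group captured — 1 item.

['qyjrie']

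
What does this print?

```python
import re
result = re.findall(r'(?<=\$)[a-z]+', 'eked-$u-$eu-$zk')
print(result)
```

['u', 'eu', 'zk']

Lookahead/lookbehind check context without consuming it, so the matched span excludes the asserted characters.
Matches: at [6:7] → 'u'; at [9:11] → 'eu'; at [13:15] → 'zk'.
Since nothing is captured, `findall` lists the 3 matched substrings directly.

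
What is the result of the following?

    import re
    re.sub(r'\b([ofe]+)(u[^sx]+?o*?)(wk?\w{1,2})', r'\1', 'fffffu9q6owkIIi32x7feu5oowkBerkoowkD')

'fffffi32x7feu5oowkBerkoowkD'

`\1` in the replacement pulls in group 1's text for each match.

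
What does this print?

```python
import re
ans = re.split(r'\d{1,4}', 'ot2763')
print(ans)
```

This matches 1 to 4 of a digit.
Each match becomes a cut point; 2 segments remain.

['ot', '']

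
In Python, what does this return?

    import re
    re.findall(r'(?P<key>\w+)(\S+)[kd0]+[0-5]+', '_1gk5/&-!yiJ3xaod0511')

[('_1gk5', '/&-!yiJ3xaod')]

This matches one or more of a word character (captured as 'key'); then one or more of a non-whitespace character (captured); then one or more of one of [kd0], then one or more of a character in [0-5].
With 2 capturing groups, `findall` returns a 2-tuple per match.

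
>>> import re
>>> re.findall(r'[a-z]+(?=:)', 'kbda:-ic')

['kbda']

The lookaround is zero-width — it requires the adjacent text to match without consuming it, so the asserted text isn't part of the match.
Scanning left to right: at [0:4] → 'kbda'.
With no groups in the pattern, `findall` gives back each whole match — 1 here.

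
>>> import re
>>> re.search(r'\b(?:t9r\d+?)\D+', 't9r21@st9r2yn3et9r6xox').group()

't9r21@st'

The pattern matches a word boundary (`\b`, zero-width); then the literal 't9r', then one or more of a digit (lazy) (non-capturing group); then one or more of a non-digit.
`re.search` scans for the first position where the pattern succeeds.
The match spans [0:8] → 't9r21@st'.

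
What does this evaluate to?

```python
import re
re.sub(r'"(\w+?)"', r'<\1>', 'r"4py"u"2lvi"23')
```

'r<4py>u<2lvi>23'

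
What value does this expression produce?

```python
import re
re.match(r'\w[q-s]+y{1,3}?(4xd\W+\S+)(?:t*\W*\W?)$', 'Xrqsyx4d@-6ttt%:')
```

Pattern: a word character, then one or more of a character in [q-s], then 1 to 3 of a literal 'y' (lazy); then the literal '4xd', then one or more of a non-word character, then one or more of a non-whitespace character (captured); then zero or more of a literal 't', then zero or more of a non-word character, then optionally a non-word character (non-capturing group); then anchored at the end.
`re.match` won't scan ahead — the pattern has to work from the very first character.
Here the string doesn't start with a match, so the call returns None.

None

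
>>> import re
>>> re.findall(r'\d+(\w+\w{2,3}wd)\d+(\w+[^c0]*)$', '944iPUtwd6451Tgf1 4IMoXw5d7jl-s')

The pattern matches one or more of a digit; then one or more of a word character, then 2 to 3 of a word character, then the literal 'wd' (captured); then one or more of a digit; then one or more of a word character, then zero or more of any character except [c0] (captured); then anchored at the end.
Scanning left to right: at [0:31] match '944iPUtwd6451Tgf1 4IMoXw5d7jl-s', groups = ('iPUtwd', 'Tgf1 4IMoXw5d7jl-s').
Multiple groups make `findall` return tuples — one 2-tuple for the one match.

[('iPUtwd', 'Tgf1 4IMoXw5d7jl-s')]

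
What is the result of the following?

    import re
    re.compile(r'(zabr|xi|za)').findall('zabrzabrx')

['zabr', 'zabr']

`|` is ordered: at each position the engine commits to the first alternative that works.
Matches: at [0:4] match 'zabr', group 1 = 'zabr'; at [4:8] match 'zabr', group 1 = 'zabr'.
`findall` collects group 1 from each match (2 total).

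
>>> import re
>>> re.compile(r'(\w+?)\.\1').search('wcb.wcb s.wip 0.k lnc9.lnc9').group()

'wcb.wcb'

After group 1 captures some text, `\1` only succeeds where that same text appears again.
`search` walks the string left to right and returns the first match it finds.
The match spans [0:7] → 'wcb.wcb'.
Captured: group 1 = 'wcb'.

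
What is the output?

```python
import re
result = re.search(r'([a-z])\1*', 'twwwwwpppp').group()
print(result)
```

After group 1 captures some text, `\1` only succeeds where that same text appears again.
`search` walks the string left to right and returns the first match it finds.
The match spans [0:1] → 't'.
Captured: group 1 = 't'.

t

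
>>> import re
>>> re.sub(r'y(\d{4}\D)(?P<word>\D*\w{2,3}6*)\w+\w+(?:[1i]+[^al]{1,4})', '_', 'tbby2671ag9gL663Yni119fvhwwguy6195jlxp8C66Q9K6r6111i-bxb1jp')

'tbb_1jp'

The pattern matches a literal 'y'; then exactly 4 of a digit, then a non-digit (captured); then zero or more of a non-digit, then 2 to 3 of a word character, then zero or more of the literal '6' (captured as 'word'); then one or more of a word character; then one or more of a word character; then one or more of one of [1i], then 1 to 4 of any character except [al] (non-capturing group).
Every occurrence is swapped for '_'.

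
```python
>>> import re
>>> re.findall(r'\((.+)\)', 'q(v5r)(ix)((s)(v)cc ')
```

['v5r)(ix)((s)(v']

With a single group, `findall` returns only what that group captured — 1 item.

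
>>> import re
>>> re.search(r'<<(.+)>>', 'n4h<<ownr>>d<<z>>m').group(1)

`search` walks the string left to right and returns the first match it finds.
The match spans [3:17] → '<<ownr>>d<<z>>'.
Captured: group 1 = 'ownr>>d<<z'.

'ownr>>d<<z'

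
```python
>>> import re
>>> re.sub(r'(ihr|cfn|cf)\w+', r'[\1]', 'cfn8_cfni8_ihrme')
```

The regex engine tests alternatives in the order written; an earlier branch that matches wins even if a later one would match more.
`\1` in the replacement pulls in group 1's text for each match.

'[cfn]'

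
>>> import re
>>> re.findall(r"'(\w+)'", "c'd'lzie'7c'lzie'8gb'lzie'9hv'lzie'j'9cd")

['d', '7c', '8gb', '9hv', 'j']

With a single group, `findall` returns only what that group captured — 5 items.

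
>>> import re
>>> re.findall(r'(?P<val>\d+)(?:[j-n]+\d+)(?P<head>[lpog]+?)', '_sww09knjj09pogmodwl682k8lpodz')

[('09', 'p'), ('682', 'l')]

Pattern: one or more of a digit (captured as 'val'); then one or more of a character in [j-n], then one or more of a digit (non-capturing group); then one or more of one of [lpog] (lazy) (captured as 'head').
`findall` packs the 2 group values into a tuple for every match.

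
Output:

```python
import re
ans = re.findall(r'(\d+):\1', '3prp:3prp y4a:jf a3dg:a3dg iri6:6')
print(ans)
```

`\1` is not a pattern — it's the concrete string captured by group 1, re-applied verbatim.
Scanning left to right: at [30:33] match '6:6', group 1 = '6'.
With a single group, `findall` returns only what that group captured — 1 item.

['6']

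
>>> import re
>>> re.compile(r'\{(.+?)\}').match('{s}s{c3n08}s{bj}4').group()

'{s}'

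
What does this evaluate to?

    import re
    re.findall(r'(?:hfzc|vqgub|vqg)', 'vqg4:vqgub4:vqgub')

Alternation isn't longest-match — the leftmost alternative that fits at this position is chosen.
Walking the string: at [0:3] → 'vqg'; at [5:10] → 'vqgub'; at [12:17] → 'vqgub'.
`findall` yields the raw match text (3 of them) because the pattern has no groups.

['vqg', 'vqgub', 'vqgub']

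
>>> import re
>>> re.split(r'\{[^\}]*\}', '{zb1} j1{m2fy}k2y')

['', ' j1', 'k2y']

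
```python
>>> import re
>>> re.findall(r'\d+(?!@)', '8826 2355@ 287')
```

A negative assertion filters positions out without eating any characters.
Walking the string: at [0:4] → '8826'; at [5:8] → '235'; at [11:14] → '287'.
Since nothing is captured, `findall` lists the 3 matched substrings directly.

['8826', '235', '287']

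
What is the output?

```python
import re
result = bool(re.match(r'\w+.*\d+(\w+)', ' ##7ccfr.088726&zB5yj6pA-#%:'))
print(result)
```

False

This matches one or more of a word character, then zero or more of any character; then one or more of a digit; then one or more of a word character (captured).
With `match`, the pattern is implicitly anchored at the beginning.
Here the pattern fails at index 0, so the call returns None, and `bool(None)` is False.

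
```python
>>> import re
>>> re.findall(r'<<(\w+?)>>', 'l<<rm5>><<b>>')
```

Because there's exactly one group, `findall` drops the full match and keeps group 1 from each hit.

['rm5', 'b']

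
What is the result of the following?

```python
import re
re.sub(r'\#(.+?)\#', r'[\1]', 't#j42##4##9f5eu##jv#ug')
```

't[j42][4][9f5eu][jv]ug'

Matches: at [1:6] → '#j42#'; at [6:9] → '#4#'; at [9:16] → '#9f5eu#'; at [16:20] → '#jv#'.
Each match is replaced using the text its own group 1 captured.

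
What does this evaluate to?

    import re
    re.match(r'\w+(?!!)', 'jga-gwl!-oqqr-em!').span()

The negative lookaround is zero-width — it rules out positions where the adjacent text would match, without consuming anything.
`re.match` only tries the pattern at the start of the string.
The match spans [0:3] → 'jga'.

(0, 3)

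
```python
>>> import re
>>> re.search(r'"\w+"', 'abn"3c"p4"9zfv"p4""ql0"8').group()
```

'"3c"'

`re.search` tries every starting position until one works.
The match spans [3:7] → '"3c"'.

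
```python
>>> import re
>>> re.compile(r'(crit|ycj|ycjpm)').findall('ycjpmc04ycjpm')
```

['ycj', 'ycj']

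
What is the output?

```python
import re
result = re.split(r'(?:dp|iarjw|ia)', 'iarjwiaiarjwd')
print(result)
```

Alternation tries branches left to right and keeps the first one that lets the overall match succeed at that position.
Each match becomes a cut point; 4 segments remain.

['', '', '', 'd']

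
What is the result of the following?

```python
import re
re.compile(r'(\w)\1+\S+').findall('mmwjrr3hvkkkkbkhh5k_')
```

`\1` has to match the exact text group 1 already captured.
With a single group, `findall` returns only what that group captured — 1 item.

['m']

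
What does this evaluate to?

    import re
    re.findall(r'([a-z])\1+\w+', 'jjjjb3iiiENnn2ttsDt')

After group 1 captures some text, `\1` only succeeds where that same text appears again.
One capturing group, so `findall` returns just the captured substring from the one match — 1 in all.

['j']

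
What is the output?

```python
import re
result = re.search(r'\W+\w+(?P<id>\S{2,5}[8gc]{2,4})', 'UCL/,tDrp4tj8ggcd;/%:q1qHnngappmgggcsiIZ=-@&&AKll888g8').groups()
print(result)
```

The pattern matches one or more of a non-word character, then one or more of a word character; then 2 to 5 of a non-whitespace character, then 2 to 4 of one of [8gc] (captured as 'id').
Unlike `match`, `search` isn't anchored — it looks for the pattern anywhere in the string.
The match spans [3:16] → '/,tDrp4tj8ggc'.
Captured: group 1 = '8ggc'.

('8ggc',)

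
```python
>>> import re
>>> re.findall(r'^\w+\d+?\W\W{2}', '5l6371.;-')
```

['5l6371.;-']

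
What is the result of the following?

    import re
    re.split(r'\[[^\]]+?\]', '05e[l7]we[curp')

['05e', 'we[curp']

The string is cut at each match, leaving 2 pieces.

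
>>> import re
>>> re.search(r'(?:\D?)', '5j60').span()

(0, 0)

The pattern matches optionally a non-digit (non-capturing group).
The match spans [0:0] → ''.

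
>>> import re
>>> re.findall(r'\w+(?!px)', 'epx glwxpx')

['epx', 'glwxpx']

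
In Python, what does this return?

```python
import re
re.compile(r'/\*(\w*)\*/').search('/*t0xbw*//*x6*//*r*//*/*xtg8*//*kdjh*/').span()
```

(0, 9)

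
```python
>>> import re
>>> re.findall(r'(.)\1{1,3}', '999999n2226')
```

`\1` has to match the exact text group 1 already captured.
Matches: at [0:4] match '9999', group 1 = '9'; at [4:6] match '99', group 1 = '9'; at [7:10] match '222', group 1 = '2'.
One capturing group, so `findall` returns just the captured substring from each match — 3 in all.

['9', '9', '2']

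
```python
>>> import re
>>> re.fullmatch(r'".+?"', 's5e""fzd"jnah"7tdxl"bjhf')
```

`fullmatch` succeeds only if the pattern covers the string from start to end.
Here there's no way to consume every character, so the call returns None.

None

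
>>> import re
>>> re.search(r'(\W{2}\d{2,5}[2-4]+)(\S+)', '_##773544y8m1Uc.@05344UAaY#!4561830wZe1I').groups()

The match spans [1:40] → '##773544y8m1Uc.@05344UAaY#!4561830wZe1I'.
Captured: group 1 = '##773544', group 2 = 'y8m1Uc.@05344UAaY#!4561830wZe1I'.

('##773544', 'y8m1Uc.@05344UAaY#!4561830wZe1I')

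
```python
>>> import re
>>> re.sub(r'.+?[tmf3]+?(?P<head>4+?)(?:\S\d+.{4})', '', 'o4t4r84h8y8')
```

''

The pattern matches one or more of any character (lazy); then one or more of one of [tmf3] (lazy); then one or more of a literal '4' (lazy) (captured as 'head'); then a non-whitespace character, then one or more of a digit, then exactly 4 of any character (non-capturing group).
Matches: at [0:11] → 'o4t4r84h8y8'.
Each match is replaced by ''.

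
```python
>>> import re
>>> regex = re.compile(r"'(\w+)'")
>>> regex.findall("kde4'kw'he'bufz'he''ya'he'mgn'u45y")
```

Matches: at [4:8] match "'kw'", group 1 = 'kw'; at [10:16] match "'bufz'", group 1 = 'bufz'; at [19:23] match "'ya'", group 1 = 'ya'; at [25:30] match "'mgn'", group 1 = 'mgn'.
With a single group, `findall` returns only what that group captured — 4 items.

['kw', 'bufz', 'ya', 'mgn']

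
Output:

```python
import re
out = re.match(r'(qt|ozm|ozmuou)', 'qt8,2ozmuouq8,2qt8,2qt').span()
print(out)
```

With `match`, the pattern is implicitly anchored at the beginning.
The match spans [0:2] → 'qt'.
Captured: group 1 = 'qt'.

(0, 2)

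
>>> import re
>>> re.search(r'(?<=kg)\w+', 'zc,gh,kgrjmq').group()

The `(?=…)`/`(?<=…)` assertion just peeks at neighbouring text; it doesn't advance the match position.
The match spans [8:12] → 'rjmq'.

'rjmq'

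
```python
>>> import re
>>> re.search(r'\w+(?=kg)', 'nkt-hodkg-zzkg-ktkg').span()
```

(4, 7)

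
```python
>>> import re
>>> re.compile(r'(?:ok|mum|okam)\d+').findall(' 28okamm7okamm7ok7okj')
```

Scanning left to right: at [15:18] → 'ok7'.
Since nothing is captured, `findall` lists the 1 matched substring directly.

['ok7']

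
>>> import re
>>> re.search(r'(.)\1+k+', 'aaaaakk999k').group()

A backreference is literal: `\1` must see the identical characters the first group matched.
`re.search` tries every starting position until one works.
The match spans [0:7] → 'aaaaakk'.
Captured: group 1 = 'a'.

'aaaaakk'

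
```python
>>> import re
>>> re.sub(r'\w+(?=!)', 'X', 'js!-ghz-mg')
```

The lookaround is zero-width — it requires the adjacent text to match without consuming it, so the asserted text isn't part of the match.
Matches: at [0:2] → 'js'.
`sub` substitutes 'X' at each match site.

'X!-ghz-mg'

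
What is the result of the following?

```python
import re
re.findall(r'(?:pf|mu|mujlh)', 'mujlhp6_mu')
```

`|` is ordered: at each position the engine commits to the first alternative that works.
Matches: at [0:2] → 'mu'; at [8:10] → 'mu'.
No capturing groups, so `findall` returns the 2 full match strings.

['mu', 'mu']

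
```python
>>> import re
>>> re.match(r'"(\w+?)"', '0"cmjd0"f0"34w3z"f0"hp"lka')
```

`match` is anchored at position 0; if the pattern doesn't fit there, it returns None.
Here the string doesn't start with a match, so the call returns None.

None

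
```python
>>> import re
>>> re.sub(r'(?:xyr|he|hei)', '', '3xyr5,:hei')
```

'35,:i'

Alternation isn't longest-match — the leftmost alternative that fits at this position is chosen.
Matches: at [1:4] → 'xyr'; at [7:9] → 'he'.
`sub` substitutes '' at each match site.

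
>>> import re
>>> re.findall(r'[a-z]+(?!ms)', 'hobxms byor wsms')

['hobxms', 'byor', 'wsms']

A negative assertion filters positions out without eating any characters.
No capturing groups, so `findall` returns the 3 full match strings.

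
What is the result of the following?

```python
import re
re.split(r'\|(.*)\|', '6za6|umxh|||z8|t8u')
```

['6za6', 'umxh|||z8', 't8u']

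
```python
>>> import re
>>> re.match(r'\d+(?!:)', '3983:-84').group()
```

'398'

`re.match` won't scan ahead — the pattern has to work from the very first character.
The match spans [0:3] → '398'.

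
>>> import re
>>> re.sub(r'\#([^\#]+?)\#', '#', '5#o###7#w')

'5###w'

Matches: at [1:4] → '#o#'; at [5:8] → '#7#'.
Every occurrence is swapped for '#'.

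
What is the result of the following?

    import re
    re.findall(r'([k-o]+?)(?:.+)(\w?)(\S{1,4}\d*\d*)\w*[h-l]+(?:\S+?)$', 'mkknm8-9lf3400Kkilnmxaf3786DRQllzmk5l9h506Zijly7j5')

A `+?`/`*?`/`{m,n}?` starts at its minimum and grows only as far as needed for what follows to match.
3 groups means the one result is a tuple of 3 captured strings — 1 here.

[('m', '', '7')]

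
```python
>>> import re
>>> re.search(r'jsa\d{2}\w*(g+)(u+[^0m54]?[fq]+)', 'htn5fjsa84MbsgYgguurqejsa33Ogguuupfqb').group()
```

'jsa84MbsgYgguurqejsa33Ogguuupfq'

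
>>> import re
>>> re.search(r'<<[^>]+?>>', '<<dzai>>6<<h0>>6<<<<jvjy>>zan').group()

The match spans [0:8] → '<<dzai>>'.

'<<dzai>>'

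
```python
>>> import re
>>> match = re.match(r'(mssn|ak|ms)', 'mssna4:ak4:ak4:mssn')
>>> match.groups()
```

('mssn',)

Alternation isn't longest-match — the leftmost alternative that fits at this position is chosen.
`re.match` won't scan ahead — the pattern has to work from the very first character.
The match spans [0:4] → 'mssn'.
Captured: group 1 = 'mssn'.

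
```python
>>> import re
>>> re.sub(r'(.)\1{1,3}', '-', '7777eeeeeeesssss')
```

'----s'

`\1` is not a pattern — it's the concrete string captured by group 1, re-applied verbatim.
Matches: at [0:4] → '7777'; at [4:8] → 'eeee'; at [8:11] → 'eee'; at [11:15] → 'ssss'.
Each match is replaced by '-'.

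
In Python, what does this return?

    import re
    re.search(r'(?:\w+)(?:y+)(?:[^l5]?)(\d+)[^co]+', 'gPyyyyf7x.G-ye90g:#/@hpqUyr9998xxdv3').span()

The pattern matches one or more of a word character (non-capturing group); then one or more of a literal 'y' (non-capturing group); then optionally any character except [l5] (non-capturing group); then one or more of a digit (captured); then one or more of any character except [co].
Unlike `match`, `search` isn't anchored — it looks for the pattern anywhere in the string.
The match spans [0:36] → 'gPyyyyf7x.G-ye90g:#/@hpqUyr9998xxdv3'.
Captured: group 1 = '7'.

(0, 36)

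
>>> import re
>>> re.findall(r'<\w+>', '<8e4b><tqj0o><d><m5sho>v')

No capturing groups, so `findall` returns the 4 full match strings.

['<8e4b>', '<tqj0o>', '<d>', '<m5sho>']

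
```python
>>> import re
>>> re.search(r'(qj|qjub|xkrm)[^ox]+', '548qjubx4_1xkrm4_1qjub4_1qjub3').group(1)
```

Unlike `match`, `search` isn't anchored — it looks for the pattern anywhere in the string.
The match spans [3:7] → 'qjub'.
Captured: group 1 = 'qj'.

'qj'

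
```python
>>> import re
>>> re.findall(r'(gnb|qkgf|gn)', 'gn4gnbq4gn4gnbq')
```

Branches in `(...|...)` are attempted left-to-right; the first branch that allows the whole pattern to succeed is taken.
Walking the string: at [0:2] match 'gn', group 1 = 'gn'; at [3:6] match 'gnb', group 1 = 'gnb'; at [8:10] match 'gn', group 1 = 'gn'; at [11:14] match 'gnb', group 1 = 'gnb'.
With a single group, `findall` returns only what that group captured — 4 items.

['gn', 'gnb', 'gn', 'gnb']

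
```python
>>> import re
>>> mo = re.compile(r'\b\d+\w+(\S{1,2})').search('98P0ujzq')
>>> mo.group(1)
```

The pattern matches a word boundary (`\b`, zero-width); then one or more of a digit; then one or more of a word character; then 1 to 2 of a non-whitespace character (captured).
`search` walks the string left to right and returns the first match it finds.
The match spans [0:8] → '98P0ujzq'.
Captured: group 1 = 'q'.

'q'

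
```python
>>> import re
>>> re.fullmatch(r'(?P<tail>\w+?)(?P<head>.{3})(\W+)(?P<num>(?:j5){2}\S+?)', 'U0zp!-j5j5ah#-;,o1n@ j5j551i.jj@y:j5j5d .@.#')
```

`re.fullmatch` is like wrapping the pattern in `^…$` (in single-line mode).
Here the string isn't matched end-to-end, so the call returns None.

None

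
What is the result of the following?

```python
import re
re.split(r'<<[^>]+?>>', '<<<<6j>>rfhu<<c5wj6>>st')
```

['', 'rfhu', 'st']

The string is cut at each match, leaving 3 pieces.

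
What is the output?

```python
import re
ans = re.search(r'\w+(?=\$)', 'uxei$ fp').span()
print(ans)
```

The positive lookaround only admits positions where the adjacent text matches; those characters stay outside the span.
`search` walks the string left to right and returns the first match it finds.
The match spans [0:4] → 'uxei'.

(0, 4)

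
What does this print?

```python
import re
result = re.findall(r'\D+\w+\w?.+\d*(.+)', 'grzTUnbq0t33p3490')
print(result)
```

['0']

This matches one or more of a non-digit; then one or more of a word character; then optionally a word character, then one or more of any character, then zero or more of a digit; then one or more of any character (captured).
Scanning left to right: at [0:17] match 'grzTUnbq0t33p3490', group 1 = '0'.
With a single group, `findall` returns only what that group captured — 1 item.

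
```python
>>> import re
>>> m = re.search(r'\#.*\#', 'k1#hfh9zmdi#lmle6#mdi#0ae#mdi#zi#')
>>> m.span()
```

(2, 33)

The match spans [2:33] → '#hfh9zmdi#lmle6#mdi#0ae#mdi#zi#'.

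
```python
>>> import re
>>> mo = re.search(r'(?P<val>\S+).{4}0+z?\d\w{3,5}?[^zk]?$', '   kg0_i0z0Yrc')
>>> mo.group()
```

'kg0_i0z0Yrc'

Pattern: one or more of a non-whitespace character (captured as 'val'); then exactly 4 of any character, then one or more of the literal '0', then optionally a literal 'z'; then a digit, then 3 to 5 of a word character (lazy), then optionally any character except [zk]; then anchored at the end.
The match spans [3:14] → 'kg0_i0z0Yrc'.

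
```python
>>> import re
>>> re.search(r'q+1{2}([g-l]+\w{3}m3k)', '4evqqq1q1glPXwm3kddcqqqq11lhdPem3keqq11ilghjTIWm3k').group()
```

The pattern matches one or more of the literal 'q', then exactly 2 of a literal '1'; then one or more of a character in [g-l], then exactly 3 of a word character, then the literal 'm3k' (captured).
The match spans [20:34] → 'qqqq11lhdPem3k'.

'qqqq11lhdPem3k'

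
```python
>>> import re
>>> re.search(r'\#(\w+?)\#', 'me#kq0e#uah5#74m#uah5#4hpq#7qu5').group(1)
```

'kq0e'

Unlike `match`, `search` isn't anchored — it looks for the pattern anywhere in the string.
The match spans [2:8] → '#kq0e#'.
Captured: group 1 = 'kq0e'.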